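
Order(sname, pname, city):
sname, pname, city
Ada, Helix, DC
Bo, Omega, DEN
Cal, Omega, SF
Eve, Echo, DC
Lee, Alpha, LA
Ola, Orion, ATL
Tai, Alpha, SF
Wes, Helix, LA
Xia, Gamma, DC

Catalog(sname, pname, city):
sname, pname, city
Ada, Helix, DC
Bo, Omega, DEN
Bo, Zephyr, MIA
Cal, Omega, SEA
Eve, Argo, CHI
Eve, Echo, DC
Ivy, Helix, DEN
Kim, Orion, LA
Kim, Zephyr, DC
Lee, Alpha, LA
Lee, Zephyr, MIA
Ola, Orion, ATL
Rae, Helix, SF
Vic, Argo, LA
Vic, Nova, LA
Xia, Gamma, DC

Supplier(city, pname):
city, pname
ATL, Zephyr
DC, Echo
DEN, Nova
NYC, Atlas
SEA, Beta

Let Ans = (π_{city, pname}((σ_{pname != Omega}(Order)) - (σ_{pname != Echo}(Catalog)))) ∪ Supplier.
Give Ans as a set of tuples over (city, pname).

{(ATL, Zephyr), (DC, Echo), (DEN, Nova), (LA, Helix), (NYC, Atlas), (SEA, Beta), (SF, Alpha)}

Selection pname != Omega: {(Ada, Helix, DC), (Eve, Echo, DC), (Lee, Alpha, LA), (Ola, Orion, ATL), (Tai, Alpha, SF), (Wes, Helix, LA), (Xia, Gamma, DC)}
Selection pname != Echo: {(Ada, Helix, DC), (Bo, Omega, DEN), (Bo, Zephyr, MIA), (Cal, Omega, SEA), (Eve, Argo, CHI), (Ivy, Helix, DEN), (Kim, Orion, LA), (Kim, Zephyr, DC), (Lee, Alpha, LA), (Lee, Zephyr, MIA), (Ola, Orion, ATL), (Rae, Helix, SF), (Vic, Argo, LA), (Vic, Nova, LA), (Xia, Gamma, DC)}
Taking the difference: {(Eve, Echo, DC), (Tai, Alpha, SF), (Wes, Helix, LA)}
Keep only column(s) city, pname: {(DC, Echo), (LA, Helix), (SF, Alpha)}
Taking the union: {(ATL, Zephyr), (DC, Echo), (DEN, Nova), (LA, Helix), (NYC, Atlas), (SEA, Beta), (SF, Alpha)}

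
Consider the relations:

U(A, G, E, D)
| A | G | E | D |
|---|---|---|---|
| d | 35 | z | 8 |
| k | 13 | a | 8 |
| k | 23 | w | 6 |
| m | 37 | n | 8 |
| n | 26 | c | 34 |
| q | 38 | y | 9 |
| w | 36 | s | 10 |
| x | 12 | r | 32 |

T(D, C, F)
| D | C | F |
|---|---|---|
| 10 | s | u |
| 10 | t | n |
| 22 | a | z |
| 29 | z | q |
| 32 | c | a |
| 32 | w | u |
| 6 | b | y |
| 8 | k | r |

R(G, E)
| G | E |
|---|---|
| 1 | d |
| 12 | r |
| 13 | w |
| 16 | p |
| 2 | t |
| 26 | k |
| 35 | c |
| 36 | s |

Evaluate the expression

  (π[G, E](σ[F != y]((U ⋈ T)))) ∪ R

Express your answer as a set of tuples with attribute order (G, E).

{(1, d), (12, r), (13, a), (13, w), (16, p), (2, t), (26, k), (35, c), (35, z), (36, s), (37, n)}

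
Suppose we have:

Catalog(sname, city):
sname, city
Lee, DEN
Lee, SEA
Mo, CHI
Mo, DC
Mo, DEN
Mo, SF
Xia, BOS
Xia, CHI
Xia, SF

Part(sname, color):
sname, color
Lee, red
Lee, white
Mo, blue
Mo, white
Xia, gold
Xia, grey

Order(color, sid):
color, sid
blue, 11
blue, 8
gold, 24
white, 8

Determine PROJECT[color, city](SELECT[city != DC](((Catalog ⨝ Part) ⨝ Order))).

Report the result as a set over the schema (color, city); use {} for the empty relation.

{(blue, CHI), (blue, DEN), (blue, SF), (gold, BOS), (gold, CHI), (gold, SF), (white, CHI), (white, DEN), (white, SEA), (white, SF)}

Natural join on sname: {(Lee, DEN, red), (Lee, DEN, white), (Lee, SEA, red), (Lee, SEA, white), (Mo, CHI, blue), (Mo, CHI, white), (Mo, DC, blue), (Mo, DC, white), (Mo, DEN, blue), (Mo, DEN, white), (Mo, SF, blue), (Mo, SF, white), (Xia, BOS, gold), (Xia, BOS, grey), (Xia, CHI, gold), (Xia, CHI, grey), (Xia, SF, gold), (Xia, SF, grey)}
Natural join on color: {(Lee, DEN, white, 8), (Lee, SEA, white, 8), (Mo, CHI, blue, 11), (Mo, CHI, blue, 8), (Mo, CHI, white, 8), (Mo, DC, blue, 11), (Mo, DC, blue, 8), (Mo, DC, white, 8), (Mo, DEN, blue, 11), (Mo, DEN, blue, 8), (Mo, DEN, white, 8), (Mo, SF, blue, 11), (Mo, SF, blue, 8), (Mo, SF, white, 8), (Xia, BOS, gold, 24), (Xia, CHI, gold, 24), (Xia, SF, gold, 24)}
σ[city != DC]: keep tuples satisfying city != DC → {(Lee, DEN, white, 8), (Lee, SEA, white, 8), (Mo, CHI, blue, 11), (Mo, CHI, blue, 8), (Mo, CHI, white, 8), (Mo, DEN, blue, 11), (Mo, DEN, blue, 8), (Mo, DEN, white, 8), (Mo, SF, blue, 11), (Mo, SF, blue, 8), (Mo, SF, white, 8), (Xia, BOS, gold, 24), (Xia, CHI, gold, 24), (Xia, SF, gold, 24)}
π[color, city]: project onto (color, city) (4 duplicate(s) eliminated) → {(blue, CHI), (blue, DEN), (blue, SF), (gold, BOS), (gold, CHI), (gold, SF), (white, CHI), (white, DEN), (white, SEA), (white, SF)}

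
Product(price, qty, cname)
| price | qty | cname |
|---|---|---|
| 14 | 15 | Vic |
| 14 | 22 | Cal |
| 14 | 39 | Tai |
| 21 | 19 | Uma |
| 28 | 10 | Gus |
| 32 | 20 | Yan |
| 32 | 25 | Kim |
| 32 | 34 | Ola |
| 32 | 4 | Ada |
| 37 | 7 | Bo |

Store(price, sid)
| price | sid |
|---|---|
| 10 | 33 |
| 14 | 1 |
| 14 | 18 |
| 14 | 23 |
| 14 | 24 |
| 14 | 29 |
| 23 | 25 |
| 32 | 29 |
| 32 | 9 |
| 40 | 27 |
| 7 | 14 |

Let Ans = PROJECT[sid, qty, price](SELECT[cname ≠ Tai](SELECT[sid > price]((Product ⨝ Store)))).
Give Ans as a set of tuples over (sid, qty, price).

Product ⋈ Store (natural join on price): {(14, 15, Vic, 1), (14, 15, Vic, 18), (14, 15, Vic, 23), (14, 15, Vic, 24), (14, 15, Vic, 29), (14, 22, Cal, 1), (14, 22, Cal, 18), (14, 22, Cal, 23), (14, 22, Cal, 24), (14, 22, Cal, 29), (14, 39, Tai, 1), (14, 39, Tai, 18), (14, 39, Tai, 23), (14, 39, Tai, 24), (14, 39, Tai, 29), (32, 20, Yan, 29), (32, 20, Yan, 9), (32, 25, Kim, 29), (32, 25, Kim, 9), (32, 34, Ola, 29), (32, 34, Ola, 9), (32, 4, Ada, 29), (32, 4, Ada, 9)}
Selection sid > price: {(14, 15, Vic, 18), (14, 15, Vic, 23), (14, 15, Vic, 24), (14, 15, Vic, 29), (14, 22, Cal, 18), (14, 22, Cal, 23), (14, 22, Cal, 24), (14, 22, Cal, 29), (14, 39, Tai, 18), (14, 39, Tai, 23), (14, 39, Tai, 24), (14, 39, Tai, 29)}
Selection cname ≠ Tai: {(14, 15, Vic, 18), (14, 15, Vic, 23), (14, 15, Vic, 24), (14, 15, Vic, 29), (14, 22, Cal, 18), (14, 22, Cal, 23), (14, 22, Cal, 24), (14, 22, Cal, 29)}
Keep only column(s) sid, qty, price: {(18, 15, 14), (18, 22, 14), (23, 15, 14), (23, 22, 14), (24, 15, 14), (24, 22, 14), (29, 15, 14), (29, 22, 14)}

{(18, 15, 14), (18, 22, 14), (23, 15, 14), (23, 22, 14), (24, 15, 14), (24, 22, 14), (29, 15, 14), (29, 22, 14)}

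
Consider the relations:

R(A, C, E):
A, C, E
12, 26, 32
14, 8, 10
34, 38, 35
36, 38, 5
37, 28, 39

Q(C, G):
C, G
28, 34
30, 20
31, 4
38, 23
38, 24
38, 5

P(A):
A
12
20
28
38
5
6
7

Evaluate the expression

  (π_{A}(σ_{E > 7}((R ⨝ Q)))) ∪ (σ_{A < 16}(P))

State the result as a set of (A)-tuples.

{12, 34, 37, 5, 6, 7}

Joining R and Q on C yields {(34, 38, 35, 23), (34, 38, 35, 24), (34, 38, 35, 5), (36, 38, 5, 23), (36, 38, 5, 24), (36, 38, 5, 5), (37, 28, 39, 34)}.
Apply σ_{E > 7}; surviving tuples: {(34, 38, 35, 23), (34, 38, 35, 24), (34, 38, 35, 5), (37, 28, 39, 34)}
π[A]: project onto (A) (2 duplicate(s) eliminated) → {34, 37}
Apply σ_{A < 16}; surviving tuples: {12, 5, 6, 7}
Taking the union: {12, 34, 37, 5, 6, 7}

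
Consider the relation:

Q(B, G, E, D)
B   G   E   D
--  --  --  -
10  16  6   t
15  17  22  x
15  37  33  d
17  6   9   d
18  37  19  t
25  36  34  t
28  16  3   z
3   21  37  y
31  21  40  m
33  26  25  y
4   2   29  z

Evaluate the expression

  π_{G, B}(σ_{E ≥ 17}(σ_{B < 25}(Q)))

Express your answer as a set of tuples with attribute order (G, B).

{(17, 15), (2, 4), (21, 3), (37, 15), (37, 18)}

Selection B < 25: {(10, 16, 6, t), (15, 17, 22, x), (15, 37, 33, d), (17, 6, 9, d), (18, 37, 19, t), (3, 21, 37, y), (4, 2, 29, z)}
Selection E ≥ 17: {(15, 17, 22, x), (15, 37, 33, d), (18, 37, 19, t), (3, 21, 37, y), (4, 2, 29, z)}
π_{G, B} gives {(17, 15), (2, 4), (21, 3), (37, 15), (37, 18)}.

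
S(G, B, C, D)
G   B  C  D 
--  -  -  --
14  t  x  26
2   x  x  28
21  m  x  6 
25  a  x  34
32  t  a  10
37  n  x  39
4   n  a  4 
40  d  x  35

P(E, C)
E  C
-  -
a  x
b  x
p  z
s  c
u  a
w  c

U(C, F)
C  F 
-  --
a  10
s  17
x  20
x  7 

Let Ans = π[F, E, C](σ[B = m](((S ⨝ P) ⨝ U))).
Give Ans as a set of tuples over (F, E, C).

{(20, a, x), (20, b, x), (7, a, x), (7, b, x)}

Joining S and P on C yields {(14, t, x, 26, a), (14, t, x, 26, b), (2, x, x, 28, a), (2, x, x, 28, b), (21, m, x, 6, a), (21, m, x, 6, b), (25, a, x, 34, a), (25, a, x, 34, b), (32, t, a, 10, u), (37, n, x, 39, a), (37, n, x, 39, b), (4, n, a, 4, u), (40, d, x, 35, a), (40, d, x, 35, b)}.
Joining (S ⨝ P) and U on C yields {(14, t, x, 26, a, 20), (14, t, x, 26, a, 7), (14, t, x, 26, b, 20), (14, t, x, 26, b, 7), (2, x, x, 28, a, 20), (2, x, x, 28, a, 7), (2, x, x, 28, b, 20), (2, x, x, 28, b, 7), (21, m, x, 6, a, 20), (21, m, x, 6, a, 7), (21, m, x, 6, b, 20), (21, m, x, 6, b, 7), (25, a, x, 34, a, 20), (25, a, x, 34, a, 7), (25, a, x, 34, b, 20), (25, a, x, 34, b, 7), (32, t, a, 10, u, 10), (37, n, x, 39, a, 20), (37, n, x, 39, a, 7), (37, n, x, 39, b, 20), (37, n, x, 39, b, 7), (4, n, a, 4, u, 10), (40, d, x, 35, a, 20), (40, d, x, 35, a, 7), (40, d, x, 35, b, 20), (40, d, x, 35, b, 7)}.
Apply σ_{B = m}; surviving tuples: {(21, m, x, 6, a, 20), (21, m, x, 6, a, 7), (21, m, x, 6, b, 20), (21, m, x, 6, b, 7)}
π[F, E, C]: project onto (F, E, C) → {(20, a, x), (20, b, x), (7, a, x), (7, b, x)}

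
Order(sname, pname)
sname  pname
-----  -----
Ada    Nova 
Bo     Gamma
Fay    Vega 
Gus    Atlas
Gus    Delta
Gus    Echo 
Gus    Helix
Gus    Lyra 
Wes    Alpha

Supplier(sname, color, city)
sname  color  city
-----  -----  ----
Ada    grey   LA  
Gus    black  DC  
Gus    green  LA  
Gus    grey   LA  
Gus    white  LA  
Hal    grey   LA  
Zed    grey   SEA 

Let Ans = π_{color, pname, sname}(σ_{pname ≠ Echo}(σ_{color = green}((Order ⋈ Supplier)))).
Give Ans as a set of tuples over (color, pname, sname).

{(green, Atlas, Gus), (green, Delta, Gus), (green, Helix, Gus), (green, Lyra, Gus)}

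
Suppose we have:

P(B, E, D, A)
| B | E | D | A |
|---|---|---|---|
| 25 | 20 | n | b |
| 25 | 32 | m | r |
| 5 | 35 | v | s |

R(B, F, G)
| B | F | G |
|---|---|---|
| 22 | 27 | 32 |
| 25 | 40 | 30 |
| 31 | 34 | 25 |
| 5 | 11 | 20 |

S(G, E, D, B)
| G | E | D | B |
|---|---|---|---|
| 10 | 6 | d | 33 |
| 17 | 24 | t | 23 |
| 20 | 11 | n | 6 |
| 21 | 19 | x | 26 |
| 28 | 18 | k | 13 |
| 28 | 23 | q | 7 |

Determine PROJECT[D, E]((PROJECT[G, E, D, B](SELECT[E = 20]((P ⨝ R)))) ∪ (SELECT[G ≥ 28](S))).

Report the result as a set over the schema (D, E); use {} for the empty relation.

P ⋈ R (natural join on B): {(25, 20, n, b, 40, 30), (25, 32, m, r, 40, 30), (5, 35, v, s, 11, 20)}
Apply σ_{E = 20}; surviving tuples: {(25, 20, n, b, 40, 30)}
Keep only column(s) G, E, D, B: {(30, 20, n, 25)}
Apply σ_{G ≥ 28}; surviving tuples: {(28, 18, k, 13), (28, 23, q, 7)}
Taking the union: {(28, 18, k, 13), (28, 23, q, 7), (30, 20, n, 25)}
Keep only column(s) D, E: {(k, 18), (n, 20), (q, 23)}

{(k, 18), (n, 20), (q, 23)}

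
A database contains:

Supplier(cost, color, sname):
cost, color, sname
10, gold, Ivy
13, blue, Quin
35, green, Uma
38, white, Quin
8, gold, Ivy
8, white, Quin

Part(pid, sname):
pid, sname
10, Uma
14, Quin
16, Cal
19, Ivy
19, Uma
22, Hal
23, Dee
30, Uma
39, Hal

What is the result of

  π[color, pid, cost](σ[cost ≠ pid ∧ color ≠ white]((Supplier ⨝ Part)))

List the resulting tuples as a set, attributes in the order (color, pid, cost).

{(blue, 14, 13), (gold, 19, 10), (gold, 19, 8), (green, 10, 35), (green, 19, 35), (green, 30, 35)}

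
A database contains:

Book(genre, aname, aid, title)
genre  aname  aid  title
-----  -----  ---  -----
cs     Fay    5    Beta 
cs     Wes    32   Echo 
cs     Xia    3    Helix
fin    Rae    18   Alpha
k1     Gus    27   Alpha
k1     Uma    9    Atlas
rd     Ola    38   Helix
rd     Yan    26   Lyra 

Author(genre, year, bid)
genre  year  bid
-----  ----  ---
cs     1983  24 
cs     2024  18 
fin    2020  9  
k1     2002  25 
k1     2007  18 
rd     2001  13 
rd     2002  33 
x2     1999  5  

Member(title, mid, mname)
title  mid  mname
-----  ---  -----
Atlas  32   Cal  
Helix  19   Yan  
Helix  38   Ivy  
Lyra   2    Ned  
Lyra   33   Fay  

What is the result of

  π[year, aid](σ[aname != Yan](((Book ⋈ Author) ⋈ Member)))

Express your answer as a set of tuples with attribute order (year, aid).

{(1983, 3), (2001, 38), (2002, 38), (2002, 9), (2007, 9), (2024, 3)}

Natural join on genre: {(cs, Fay, 5, Beta, 1983, 24), (cs, Fay, 5, Beta, 2024, 18), (cs, Wes, 32, Echo, 1983, 24), (cs, Wes, 32, Echo, 2024, 18), (cs, Xia, 3, Helix, 1983, 24), (cs, Xia, 3, Helix, 2024, 18), (fin, Rae, 18, Alpha, 2020, 9), (k1, Gus, 27, Alpha, 2002, 25), (k1, Gus, 27, Alpha, 2007, 18), (k1, Uma, 9, Atlas, 2002, 25), (k1, Uma, 9, Atlas, 2007, 18), (rd, Ola, 38, Helix, 2001, 13), (rd, Ola, 38, Helix, 2002, 33), (rd, Yan, 26, Lyra, 2001, 13), (rd, Yan, 26, Lyra, 2002, 33)}
Natural join on title: {(cs, Xia, 3, Helix, 1983, 24, 19, Yan), (cs, Xia, 3, Helix, 1983, 24, 38, Ivy), (cs, Xia, 3, Helix, 2024, 18, 19, Yan), (cs, Xia, 3, Helix, 2024, 18, 38, Ivy), (k1, Uma, 9, Atlas, 2002, 25, 32, Cal), (k1, Uma, 9, Atlas, 2007, 18, 32, Cal), (rd, Ola, 38, Helix, 2001, 13, 19, Yan), (rd, Ola, 38, Helix, 2001, 13, 38, Ivy), (rd, Ola, 38, Helix, 2002, 33, 19, Yan), (rd, Ola, 38, Helix, 2002, 33, 38, Ivy), (rd, Yan, 26, Lyra, 2001, 13, 2, Ned), (rd, Yan, 26, Lyra, 2001, 13, 33, Fay), (rd, Yan, 26, Lyra, 2002, 33, 2, Ned), (rd, Yan, 26, Lyra, 2002, 33, 33, Fay)}
σ[aname != Yan]: keep tuples satisfying aname != Yan → {(cs, Xia, 3, Helix, 1983, 24, 19, Yan), (cs, Xia, 3, Helix, 1983, 24, 38, Ivy), (cs, Xia, 3, Helix, 2024, 18, 19, Yan), (cs, Xia, 3, Helix, 2024, 18, 38, Ivy), (k1, Uma, 9, Atlas, 2002, 25, 32, Cal), (k1, Uma, 9, Atlas, 2007, 18, 32, Cal), (rd, Ola, 38, Helix, 2001, 13, 19, Yan), (rd, Ola, 38, Helix, 2001, 13, 38, Ivy), (rd, Ola, 38, Helix, 2002, 33, 19, Yan), (rd, Ola, 38, Helix, 2002, 33, 38, Ivy)}
Keep only column(s) year, aid (4 duplicate(s) eliminated): {(1983, 3), (2001, 38), (2002, 38), (2002, 9), (2007, 9), (2024, 3)}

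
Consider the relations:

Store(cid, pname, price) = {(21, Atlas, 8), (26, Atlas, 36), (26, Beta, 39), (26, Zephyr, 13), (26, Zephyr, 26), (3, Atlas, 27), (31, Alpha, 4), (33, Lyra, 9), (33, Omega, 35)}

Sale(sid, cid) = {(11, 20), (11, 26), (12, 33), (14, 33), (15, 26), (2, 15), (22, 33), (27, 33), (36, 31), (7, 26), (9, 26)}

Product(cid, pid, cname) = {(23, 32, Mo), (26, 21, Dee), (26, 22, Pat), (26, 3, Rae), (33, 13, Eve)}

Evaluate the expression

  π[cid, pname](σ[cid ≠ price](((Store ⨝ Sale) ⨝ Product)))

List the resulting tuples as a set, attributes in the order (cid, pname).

Joining Store and Sale on cid yields {(26, Atlas, 36, 11), (26, Atlas, 36, 15), (26, Atlas, 36, 7), (26, Atlas, 36, 9), (26, Beta, 39, 11), (26, Beta, 39, 15), (26, Beta, 39, 7), (26, Beta, 39, 9), (26, Zephyr, 13, 11), (26, Zephyr, 13, 15), (26, Zephyr, 13, 7), (26, Zephyr, 13, 9), (26, Zephyr, 26, 11), (26, Zephyr, 26, 15), (26, Zephyr, 26, 7), (26, Zephyr, 26, 9), (31, Alpha, 4, 36), (33, Lyra, 9, 12), (33, Lyra, 9, 14), (33, Lyra, 9, 22), (33, Lyra, 9, 27), (33, Omega, 35, 12), (33, Omega, 35, 14), (33, Omega, 35, 22), (33, Omega, 35, 27)}.
Joining (Store ⨝ Sale) and Product on cid yields {(26, Atlas, 36, 11, 21, Dee), (26, Atlas, 36, 11, 22, Pat), (26, Atlas, 36, 11, 3, Rae), (26, Atlas, 36, 15, 21, Dee), (26, Atlas, 36, 15, 22, Pat), (26, Atlas, 36, 15, 3, Rae), (26, Atlas, 36, 7, 21, Dee), (26, Atlas, 36, 7, 22, Pat), (26, Atlas, 36, 7, 3, Rae), (26, Atlas, 36, 9, 21, Dee), (26, Atlas, 36, 9, 22, Pat), (26, Atlas, 36, 9, 3, Rae), (26, Beta, 39, 11, 21, Dee), (26, Beta, 39, 11, 22, Pat), (26, Beta, 39, 11, 3, Rae), (26, Beta, 39, 15, 21, Dee), (26, Beta, 39, 15, 22, Pat), (26, Beta, 39, 15, 3, Rae), (26, Beta, 39, 7, 21, Dee), (26, Beta, 39, 7, 22, Pat), (26, Beta, 39, 7, 3, Rae), (26, Beta, 39, 9, 21, Dee), (26, Beta, 39, 9, 22, Pat), (26, Beta, 39, 9, 3, Rae), (26, Zephyr, 13, 11, 21, Dee), (26, Zephyr, 13, 11, 22, Pat), (26, Zephyr, 13, 11, 3, Rae), (26, Zephyr, 13, 15, 21, Dee), (26, Zephyr, 13, 15, 22, Pat), (26, Zephyr, 13, 15, 3, Rae), (26, Zephyr, 13, 7, 21, Dee), (26, Zephyr, 13, 7, 22, Pat), (26, Zephyr, 13, 7, 3, Rae), (26, Zephyr, 13, 9, 21, Dee), (26, Zephyr, 13, 9, 22, Pat), (26, Zephyr, 13, 9, 3, Rae), (26, Zephyr, 26, 11, 21, Dee), (26, Zephyr, 26, 11, 22, Pat), (26, Zephyr, 26, 11, 3, Rae), (26, Zephyr, 26, 15, 21, Dee), (26, Zephyr, 26, 15, 22, Pat), (26, Zephyr, 26, 15, 3, Rae), (26, Zephyr, 26, 7, 21, Dee), (26, Zephyr, 26, 7, 22, Pat), (26, Zephyr, 26, 7, 3, Rae), (26, Zephyr, 26, 9, 21, Dee), (26, Zephyr, 26, 9, 22, Pat), (26, Zephyr, 26, 9, 3, Rae), (33, Lyra, 9, 12, 13, Eve), (33, Lyra, 9, 14, 13, Eve), (33, Lyra, 9, 22, 13, Eve), (33, Lyra, 9, 27, 13, Eve), (33, Omega, 35, 12, 13, Eve), (33, Omega, 35, 14, 13, Eve), (33, Omega, 35, 22, 13, Eve), (33, Omega, 35, 27, 13, Eve)}.
Filtering on cid ≠ price leaves {(26, Atlas, 36, 11, 21, Dee), (26, Atlas, 36, 11, 22, Pat), (26, Atlas, 36, 11, 3, Rae), (26, Atlas, 36, 15, 21, Dee), (26, Atlas, 36, 15, 22, Pat), (26, Atlas, 36, 15, 3, Rae), (26, Atlas, 36, 7, 21, Dee), (26, Atlas, 36, 7, 22, Pat), (26, Atlas, 36, 7, 3, Rae), (26, Atlas, 36, 9, 21, Dee), (26, Atlas, 36, 9, 22, Pat), (26, Atlas, 36, 9, 3, Rae), (26, Beta, 39, 11, 21, Dee), (26, Beta, 39, 11, 22, Pat), (26, Beta, 39, 11, 3, Rae), (26, Beta, 39, 15, 21, Dee), (26, Beta, 39, 15, 22, Pat), (26, Beta, 39, 15, 3, Rae), (26, Beta, 39, 7, 21, Dee), (26, Beta, 39, 7, 22, Pat), (26, Beta, 39, 7, 3, Rae), (26, Beta, 39, 9, 21, Dee), (26, Beta, 39, 9, 22, Pat), (26, Beta, 39, 9, 3, Rae), (26, Zephyr, 13, 11, 21, Dee), (26, Zephyr, 13, 11, 22, Pat), (26, Zephyr, 13, 11, 3, Rae), (26, Zephyr, 13, 15, 21, Dee), (26, Zephyr, 13, 15, 22, Pat), (26, Zephyr, 13, 15, 3, Rae), (26, Zephyr, 13, 7, 21, Dee), (26, Zephyr, 13, 7, 22, Pat), (26, Zephyr, 13, 7, 3, Rae), (26, Zephyr, 13, 9, 21, Dee), (26, Zephyr, 13, 9, 22, Pat), (26, Zephyr, 13, 9, 3, Rae), (33, Lyra, 9, 12, 13, Eve), (33, Lyra, 9, 14, 13, Eve), (33, Lyra, 9, 22, 13, Eve), (33, Lyra, 9, 27, 13, Eve), (33, Omega, 35, 12, 13, Eve), (33, Omega, 35, 14, 13, Eve), (33, Omega, 35, 22, 13, Eve), (33, Omega, 35, 27, 13, Eve)}.
Projecting to cid, pname (39 duplicate(s) eliminated): {(26, Atlas), (26, Beta), (26, Zephyr), (33, Lyra), (33, Omega)}

{(26, Atlas), (26, Beta), (26, Zephyr), (33, Lyra), (33, Omega)}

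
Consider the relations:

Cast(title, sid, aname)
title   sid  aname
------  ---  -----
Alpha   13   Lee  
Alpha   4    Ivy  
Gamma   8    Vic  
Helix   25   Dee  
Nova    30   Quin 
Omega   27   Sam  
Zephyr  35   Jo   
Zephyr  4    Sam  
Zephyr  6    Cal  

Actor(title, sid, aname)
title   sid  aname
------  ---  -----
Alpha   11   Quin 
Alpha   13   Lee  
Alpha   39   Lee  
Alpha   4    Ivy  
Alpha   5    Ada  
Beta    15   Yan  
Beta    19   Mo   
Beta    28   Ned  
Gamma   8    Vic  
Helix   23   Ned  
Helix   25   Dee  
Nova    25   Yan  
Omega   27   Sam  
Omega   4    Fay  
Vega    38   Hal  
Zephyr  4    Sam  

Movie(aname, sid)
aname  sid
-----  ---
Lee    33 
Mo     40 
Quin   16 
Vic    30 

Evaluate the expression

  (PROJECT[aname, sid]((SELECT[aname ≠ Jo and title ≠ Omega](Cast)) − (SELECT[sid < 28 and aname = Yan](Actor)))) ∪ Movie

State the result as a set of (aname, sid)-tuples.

{(Cal, 6), (Dee, 25), (Ivy, 4), (Lee, 13), (Lee, 33), (Mo, 40), (Quin, 16), (Quin, 30), (Sam, 4), (Vic, 30), (Vic, 8)}

Filtering on aname ≠ Jo and title ≠ Omega leaves {(Alpha, 13, Lee), (Alpha, 4, Ivy), (Gamma, 8, Vic), (Helix, 25, Dee), (Nova, 30, Quin), (Zephyr, 4, Sam), (Zephyr, 6, Cal)}.
Filtering on sid < 28 and aname = Yan leaves {(Beta, 15, Yan), (Nova, 25, Yan)}.
Difference: {(Alpha, 13, Lee), (Alpha, 4, Ivy), (Gamma, 8, Vic), (Helix, 25, Dee), (Nova, 30, Quin), (Zephyr, 4, Sam), (Zephyr, 6, Cal)} with {(Beta, 15, Yan), (Nova, 25, Yan)} → {(Alpha, 13, Lee), (Alpha, 4, Ivy), (Gamma, 8, Vic), (Helix, 25, Dee), (Nova, 30, Quin), (Zephyr, 4, Sam), (Zephyr, 6, Cal)}
π[aname, sid]: project onto (aname, sid) → {(Cal, 6), (Dee, 25), (Ivy, 4), (Lee, 13), (Quin, 30), (Sam, 4), (Vic, 8)}
Union: {(Cal, 6), (Dee, 25), (Ivy, 4), (Lee, 13), (Quin, 30), (Sam, 4), (Vic, 8)} with {(Lee, 33), (Mo, 40), (Quin, 16), (Vic, 30)} → {(Cal, 6), (Dee, 25), (Ivy, 4), (Lee, 13), (Lee, 33), (Mo, 40), (Quin, 16), (Quin, 30), (Sam, 4), (Vic, 30), (Vic, 8)}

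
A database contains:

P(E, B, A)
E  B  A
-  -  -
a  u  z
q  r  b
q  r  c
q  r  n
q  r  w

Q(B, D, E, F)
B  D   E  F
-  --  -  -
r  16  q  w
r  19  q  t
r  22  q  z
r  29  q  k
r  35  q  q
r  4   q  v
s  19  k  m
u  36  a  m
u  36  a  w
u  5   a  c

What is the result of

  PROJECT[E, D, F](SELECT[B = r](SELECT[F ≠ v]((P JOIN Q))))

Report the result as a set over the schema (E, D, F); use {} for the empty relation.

{(q, 16, w), (q, 19, t), (q, 22, z), (q, 29, k), (q, 35, q)}

Natural join on E, B: {(a, u, z, 36, m), (a, u, z, 36, w), (a, u, z, 5, c), (q, r, b, 16, w), (q, r, b, 19, t), (q, r, b, 22, z), (q, r, b, 29, k), (q, r, b, 35, q), (q, r, b, 4, v), (q, r, c, 16, w), (q, r, c, 19, t), (q, r, c, 22, z), (q, r, c, 29, k), (q, r, c, 35, q), (q, r, c, 4, v), (q, r, n, 16, w), (q, r, n, 19, t), (q, r, n, 22, z), (q, r, n, 29, k), (q, r, n, 35, q), (q, r, n, 4, v), (q, r, w, 16, w), (q, r, w, 19, t), (q, r, w, 22, z), (q, r, w, 29, k), (q, r, w, 35, q), (q, r, w, 4, v)}
Filtering on F ≠ v leaves {(a, u, z, 36, m), (a, u, z, 36, w), (a, u, z, 5, c), (q, r, b, 16, w), (q, r, b, 19, t), (q, r, b, 22, z), (q, r, b, 29, k), (q, r, b, 35, q), (q, r, c, 16, w), (q, r, c, 19, t), (q, r, c, 22, z), (q, r, c, 29, k), (q, r, c, 35, q), (q, r, n, 16, w), (q, r, n, 19, t), (q, r, n, 22, z), (q, r, n, 29, k), (q, r, n, 35, q), (q, r, w, 16, w), (q, r, w, 19, t), (q, r, w, 22, z), (q, r, w, 29, k), (q, r, w, 35, q)}.
Filtering on B = r leaves {(q, r, b, 16, w), (q, r, b, 19, t), (q, r, b, 22, z), (q, r, b, 29, k), (q, r, b, 35, q), (q, r, c, 16, w), (q, r, c, 19, t), (q, r, c, 22, z), (q, r, c, 29, k), (q, r, c, 35, q), (q, r, n, 16, w), (q, r, n, 19, t), (q, r, n, 22, z), (q, r, n, 29, k), (q, r, n, 35, q), (q, r, w, 16, w), (q, r, w, 19, t), (q, r, w, 22, z), (q, r, w, 29, k), (q, r, w, 35, q)}.
π[E, D, F]: project onto (E, D, F) (15 duplicate(s) eliminated) → {(q, 16, w), (q, 19, t), (q, 22, z), (q, 29, k), (q, 35, q)}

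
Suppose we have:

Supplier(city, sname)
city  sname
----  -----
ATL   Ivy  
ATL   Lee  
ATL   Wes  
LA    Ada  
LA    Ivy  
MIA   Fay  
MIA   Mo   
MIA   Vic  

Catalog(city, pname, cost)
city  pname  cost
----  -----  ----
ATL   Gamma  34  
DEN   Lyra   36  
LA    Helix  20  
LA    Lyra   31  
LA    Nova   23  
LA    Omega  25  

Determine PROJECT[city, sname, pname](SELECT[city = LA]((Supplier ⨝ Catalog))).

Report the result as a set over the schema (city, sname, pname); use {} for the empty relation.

Natural join on city: {(ATL, Ivy, Gamma, 34), (ATL, Lee, Gamma, 34), (ATL, Wes, Gamma, 34), (LA, Ada, Helix, 20), (LA, Ada, Lyra, 31), (LA, Ada, Nova, 23), (LA, Ada, Omega, 25), (LA, Ivy, Helix, 20), (LA, Ivy, Lyra, 31), (LA, Ivy, Nova, 23), (LA, Ivy, Omega, 25)}
Apply σ_{city = LA}; surviving tuples: {(LA, Ada, Helix, 20), (LA, Ada, Lyra, 31), (LA, Ada, Nova, 23), (LA, Ada, Omega, 25), (LA, Ivy, Helix, 20), (LA, Ivy, Lyra, 31), (LA, Ivy, Nova, 23), (LA, Ivy, Omega, 25)}
Keep only column(s) city, sname, pname: {(LA, Ada, Helix), (LA, Ada, Lyra), (LA, Ada, Nova), (LA, Ada, Omega), (LA, Ivy, Helix), (LA, Ivy, Lyra), (LA, Ivy, Nova), (LA, Ivy, Omega)}

{(LA, Ada, Helix), (LA, Ada, Lyra), (LA, Ada, Nova), (LA, Ada, Omega), (LA, Ivy, Helix), (LA, Ivy, Lyra), (LA, Ivy, Nova), (LA, Ivy, Omega)}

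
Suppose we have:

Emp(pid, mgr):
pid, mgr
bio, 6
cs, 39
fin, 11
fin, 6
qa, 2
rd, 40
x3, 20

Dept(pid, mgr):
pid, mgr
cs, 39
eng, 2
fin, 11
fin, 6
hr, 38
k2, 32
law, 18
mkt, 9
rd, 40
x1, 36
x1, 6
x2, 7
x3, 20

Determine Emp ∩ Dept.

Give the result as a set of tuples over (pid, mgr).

{(cs, 39), (fin, 11), (fin, 6), (rd, 40), (x3, 20)}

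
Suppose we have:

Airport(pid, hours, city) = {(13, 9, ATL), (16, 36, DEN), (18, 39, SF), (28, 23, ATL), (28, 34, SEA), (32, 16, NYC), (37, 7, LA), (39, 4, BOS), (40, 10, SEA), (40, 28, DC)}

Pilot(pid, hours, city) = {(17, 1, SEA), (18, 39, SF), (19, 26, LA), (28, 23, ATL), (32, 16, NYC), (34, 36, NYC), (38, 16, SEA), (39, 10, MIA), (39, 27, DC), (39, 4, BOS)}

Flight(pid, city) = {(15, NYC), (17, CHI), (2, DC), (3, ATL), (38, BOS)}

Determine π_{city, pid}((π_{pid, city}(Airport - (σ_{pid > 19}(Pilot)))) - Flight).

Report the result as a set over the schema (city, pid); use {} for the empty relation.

{(ATL, 13), (DC, 40), (DEN, 16), (LA, 37), (SEA, 28), (SEA, 40), (SF, 18)}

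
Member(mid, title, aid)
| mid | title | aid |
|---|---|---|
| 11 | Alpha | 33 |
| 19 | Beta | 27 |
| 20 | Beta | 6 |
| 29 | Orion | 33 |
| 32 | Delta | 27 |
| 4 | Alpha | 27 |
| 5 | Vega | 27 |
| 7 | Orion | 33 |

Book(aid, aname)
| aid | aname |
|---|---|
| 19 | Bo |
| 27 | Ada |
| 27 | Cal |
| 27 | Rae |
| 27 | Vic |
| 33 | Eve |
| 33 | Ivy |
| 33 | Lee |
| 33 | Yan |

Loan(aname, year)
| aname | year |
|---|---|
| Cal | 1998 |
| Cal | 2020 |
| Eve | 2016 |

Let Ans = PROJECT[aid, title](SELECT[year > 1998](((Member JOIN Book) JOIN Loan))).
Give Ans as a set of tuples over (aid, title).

Natural join on aid: {(11, Alpha, 33, Eve), (11, Alpha, 33, Ivy), (11, Alpha, 33, Lee), (11, Alpha, 33, Yan), (19, Beta, 27, Ada), (19, Beta, 27, Cal), (19, Beta, 27, Rae), (19, Beta, 27, Vic), (29, Orion, 33, Eve), (29, Orion, 33, Ivy), (29, Orion, 33, Lee), (29, Orion, 33, Yan), (32, Delta, 27, Ada), (32, Delta, 27, Cal), (32, Delta, 27, Rae), (32, Delta, 27, Vic), (4, Alpha, 27, Ada), (4, Alpha, 27, Cal), (4, Alpha, 27, Rae), (4, Alpha, 27, Vic), (5, Vega, 27, Ada), (5, Vega, 27, Cal), (5, Vega, 27, Rae), (5, Vega, 27, Vic), (7, Orion, 33, Eve), (7, Orion, 33, Ivy), (7, Orion, 33, Lee), (7, Orion, 33, Yan)}
Natural join on aname: {(11, Alpha, 33, Eve, 2016), (19, Beta, 27, Cal, 1998), (19, Beta, 27, Cal, 2020), (29, Orion, 33, Eve, 2016), (32, Delta, 27, Cal, 1998), (32, Delta, 27, Cal, 2020), (4, Alpha, 27, Cal, 1998), (4, Alpha, 27, Cal, 2020), (5, Vega, 27, Cal, 1998), (5, Vega, 27, Cal, 2020), (7, Orion, 33, Eve, 2016)}
σ[year > 1998]: keep tuples satisfying year > 1998 → {(11, Alpha, 33, Eve, 2016), (19, Beta, 27, Cal, 2020), (29, Orion, 33, Eve, 2016), (32, Delta, 27, Cal, 2020), (4, Alpha, 27, Cal, 2020), (5, Vega, 27, Cal, 2020), (7, Orion, 33, Eve, 2016)}
Projecting to aid, title (1 duplicate(s) eliminated): {(27, Alpha), (27, Beta), (27, Delta), (27, Vega), (33, Alpha), (33, Orion)}

{(27, Alpha), (27, Beta), (27, Delta), (27, Vega), (33, Alpha), (33, Orion)}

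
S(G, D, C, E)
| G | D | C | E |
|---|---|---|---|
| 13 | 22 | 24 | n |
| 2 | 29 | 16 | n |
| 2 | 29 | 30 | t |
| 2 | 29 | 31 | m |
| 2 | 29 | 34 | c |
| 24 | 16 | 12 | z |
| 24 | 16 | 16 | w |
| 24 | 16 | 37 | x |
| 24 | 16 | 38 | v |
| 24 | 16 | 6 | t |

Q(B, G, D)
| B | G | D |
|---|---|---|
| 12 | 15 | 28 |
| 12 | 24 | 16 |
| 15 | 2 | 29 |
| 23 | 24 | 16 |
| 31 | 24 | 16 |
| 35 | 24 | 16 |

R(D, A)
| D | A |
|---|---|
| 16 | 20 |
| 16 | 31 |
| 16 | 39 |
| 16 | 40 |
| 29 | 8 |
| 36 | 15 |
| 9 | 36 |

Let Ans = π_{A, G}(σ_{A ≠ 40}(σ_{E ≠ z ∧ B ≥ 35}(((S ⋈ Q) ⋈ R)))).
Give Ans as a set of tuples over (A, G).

{(20, 24), (31, 24), (39, 24)}

Natural join on G, D: {(2, 29, 16, n, 15), (2, 29, 30, t, 15), (2, 29, 31, m, 15), (2, 29, 34, c, 15), (24, 16, 12, z, 12), (24, 16, 12, z, 23), (24, 16, 12, z, 31), (24, 16, 12, z, 35), (24, 16, 16, w, 12), (24, 16, 16, w, 23), (24, 16, 16, w, 31), (24, 16, 16, w, 35), (24, 16, 37, x, 12), (24, 16, 37, x, 23), (24, 16, 37, x, 31), (24, 16, 37, x, 35), (24, 16, 38, v, 12), (24, 16, 38, v, 23), (24, 16, 38, v, 31), (24, 16, 38, v, 35), (24, 16, 6, t, 12), (24, 16, 6, t, 23), (24, 16, 6, t, 31), (24, 16, 6, t, 35)}
Natural join on D: {(2, 29, 16, n, 15, 8), (2, 29, 30, t, 15, 8), (2, 29, 31, m, 15, 8), (2, 29, 34, c, 15, 8), (24, 16, 12, z, 12, 20), (24, 16, 12, z, 12, 31), (24, 16, 12, z, 12, 39), (24, 16, 12, z, 12, 40), (24, 16, 12, z, 23, 20), (24, 16, 12, z, 23, 31), (24, 16, 12, z, 23, 39), (24, 16, 12, z, 23, 40), (24, 16, 12, z, 31, 20), (24, 16, 12, z, 31, 31), (24, 16, 12, z, 31, 39), (24, 16, 12, z, 31, 40), (24, 16, 12, z, 35, 20), (24, 16, 12, z, 35, 31), (24, 16, 12, z, 35, 39), (24, 16, 12, z, 35, 40), (24, 16, 16, w, 12, 20), (24, 16, 16, w, 12, 31), (24, 16, 16, w, 12, 39), (24, 16, 16, w, 12, 40), (24, 16, 16, w, 23, 20), (24, 16, 16, w, 23, 31), (24, 16, 16, w, 23, 39), (24, 16, 16, w, 23, 40), (24, 16, 16, w, 31, 20), (24, 16, 16, w, 31, 31), (24, 16, 16, w, 31, 39), (24, 16, 16, w, 31, 40), (24, 16, 16, w, 35, 20), (24, 16, 16, w, 35, 31), (24, 16, 16, w, 35, 39), (24, 16, 16, w, 35, 40), (24, 16, 37, x, 12, 20), (24, 16, 37, x, 12, 31), (24, 16, 37, x, 12, 39), (24, 16, 37, x, 12, 40), (24, 16, 37, x, 23, 20), (24, 16, 37, x, 23, 31), (24, 16, 37, x, 23, 39), (24, 16, 37, x, 23, 40), (24, 16, 37, x, 31, 20), (24, 16, 37, x, 31, 31), (24, 16, 37, x, 31, 39), (24, 16, 37, x, 31, 40), (24, 16, 37, x, 35, 20), (24, 16, 37, x, 35, 31), (24, 16, 37, x, 35, 39), (24, 16, 37, x, 35, 40), (24, 16, 38, v, 12, 20), (24, 16, 38, v, 12, 31), (24, 16, 38, v, 12, 39), (24, 16, 38, v, 12, 40), (24, 16, 38, v, 23, 20), (24, 16, 38, v, 23, 31), (24, 16, 38, v, 23, 39), (24, 16, 38, v, 23, 40), (24, 16, 38, v, 31, 20), (24, 16, 38, v, 31, 31), (24, 16, 38, v, 31, 39), (24, 16, 38, v, 31, 40), (24, 16, 38, v, 35, 20), (24, 16, 38, v, 35, 31), (24, 16, 38, v, 35, 39), (24, 16, 38, v, 35, 40), (24, 16, 6, t, 12, 20), (24, 16, 6, t, 12, 31), (24, 16, 6, t, 12, 39), (24, 16, 6, t, 12, 40), (24, 16, 6, t, 23, 20), (24, 16, 6, t, 23, 31), (24, 16, 6, t, 23, 39), (24, 16, 6, t, 23, 40), (24, 16, 6, t, 31, 20), (24, 16, 6, t, 31, 31), (24, 16, 6, t, 31, 39), (24, 16, 6, t, 31, 40), (24, 16, 6, t, 35, 20), (24, 16, 6, t, 35, 31), (24, 16, 6, t, 35, 39), (24, 16, 6, t, 35, 40)}
Selection E ≠ z ∧ B ≥ 35: {(24, 16, 16, w, 35, 20), (24, 16, 16, w, 35, 31), (24, 16, 16, w, 35, 39), (24, 16, 16, w, 35, 40), (24, 16, 37, x, 35, 20), (24, 16, 37, x, 35, 31), (24, 16, 37, x, 35, 39), (24, 16, 37, x, 35, 40), (24, 16, 38, v, 35, 20), (24, 16, 38, v, 35, 31), (24, 16, 38, v, 35, 39), (24, 16, 38, v, 35, 40), (24, 16, 6, t, 35, 20), (24, 16, 6, t, 35, 31), (24, 16, 6, t, 35, 39), (24, 16, 6, t, 35, 40)}
Selection A ≠ 40: {(24, 16, 16, w, 35, 20), (24, 16, 16, w, 35, 31), (24, 16, 16, w, 35, 39), (24, 16, 37, x, 35, 20), (24, 16, 37, x, 35, 31), (24, 16, 37, x, 35, 39), (24, 16, 38, v, 35, 20), (24, 16, 38, v, 35, 31), (24, 16, 38, v, 35, 39), (24, 16, 6, t, 35, 20), (24, 16, 6, t, 35, 31), (24, 16, 6, t, 35, 39)}
Keep only column(s) A, G (9 duplicate(s) eliminated): {(20, 24), (31, 24), (39, 24)}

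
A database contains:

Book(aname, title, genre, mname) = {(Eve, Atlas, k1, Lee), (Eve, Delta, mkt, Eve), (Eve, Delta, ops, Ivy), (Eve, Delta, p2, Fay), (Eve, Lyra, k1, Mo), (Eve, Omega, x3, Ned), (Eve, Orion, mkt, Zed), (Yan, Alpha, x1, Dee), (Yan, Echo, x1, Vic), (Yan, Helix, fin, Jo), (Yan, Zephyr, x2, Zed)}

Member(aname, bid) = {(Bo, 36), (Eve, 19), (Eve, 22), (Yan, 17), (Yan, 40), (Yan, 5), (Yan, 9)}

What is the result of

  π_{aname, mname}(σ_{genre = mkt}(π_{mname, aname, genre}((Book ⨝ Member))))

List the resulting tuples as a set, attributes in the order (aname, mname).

{(Eve, Eve), (Eve, Zed)}

Joining Book and Member on aname yields {(Eve, Atlas, k1, Lee, 19), (Eve, Atlas, k1, Lee, 22), (Eve, Delta, mkt, Eve, 19), (Eve, Delta, mkt, Eve, 22), (Eve, Delta, ops, Ivy, 19), (Eve, Delta, ops, Ivy, 22), (Eve, Delta, p2, Fay, 19), (Eve, Delta, p2, Fay, 22), (Eve, Lyra, k1, Mo, 19), (Eve, Lyra, k1, Mo, 22), (Eve, Omega, x3, Ned, 19), (Eve, Omega, x3, Ned, 22), (Eve, Orion, mkt, Zed, 19), (Eve, Orion, mkt, Zed, 22), (Yan, Alpha, x1, Dee, 17), (Yan, Alpha, x1, Dee, 40), (Yan, Alpha, x1, Dee, 5), (Yan, Alpha, x1, Dee, 9), (Yan, Echo, x1, Vic, 17), (Yan, Echo, x1, Vic, 40), (Yan, Echo, x1, Vic, 5), (Yan, Echo, x1, Vic, 9), (Yan, Helix, fin, Jo, 17), (Yan, Helix, fin, Jo, 40), (Yan, Helix, fin, Jo, 5), (Yan, Helix, fin, Jo, 9), (Yan, Zephyr, x2, Zed, 17), (Yan, Zephyr, x2, Zed, 40), (Yan, Zephyr, x2, Zed, 5), (Yan, Zephyr, x2, Zed, 9)}.
Projecting to mname, aname, genre (19 duplicate(s) eliminated): {(Dee, Yan, x1), (Eve, Eve, mkt), (Fay, Eve, p2), (Ivy, Eve, ops), (Jo, Yan, fin), (Lee, Eve, k1), (Mo, Eve, k1), (Ned, Eve, x3), (Vic, Yan, x1), (Zed, Eve, mkt), (Zed, Yan, x2)}
Selection genre = mkt: {(Eve, Eve, mkt), (Zed, Eve, mkt)}
Projecting to aname, mname: {(Eve, Eve), (Eve, Zed)}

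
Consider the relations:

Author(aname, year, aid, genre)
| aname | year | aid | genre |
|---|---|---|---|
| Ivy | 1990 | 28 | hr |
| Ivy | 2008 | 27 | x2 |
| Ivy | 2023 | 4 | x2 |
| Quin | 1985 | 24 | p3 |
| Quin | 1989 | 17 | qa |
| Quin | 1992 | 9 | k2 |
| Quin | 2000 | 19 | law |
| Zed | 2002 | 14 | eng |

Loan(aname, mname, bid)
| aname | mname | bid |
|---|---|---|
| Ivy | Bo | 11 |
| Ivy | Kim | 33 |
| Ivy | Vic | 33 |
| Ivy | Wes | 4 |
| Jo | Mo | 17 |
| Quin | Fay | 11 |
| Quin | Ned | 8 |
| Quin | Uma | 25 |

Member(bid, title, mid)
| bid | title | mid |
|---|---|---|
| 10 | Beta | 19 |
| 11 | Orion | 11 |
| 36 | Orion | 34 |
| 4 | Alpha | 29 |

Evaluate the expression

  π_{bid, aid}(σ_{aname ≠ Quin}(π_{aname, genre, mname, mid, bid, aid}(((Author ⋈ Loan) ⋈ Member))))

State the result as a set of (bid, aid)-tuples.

{(11, 27), (11, 28), (11, 4), (4, 27), (4, 28), (4, 4)}

Author ⋈ Loan (natural join on aname): {(Ivy, 1990, 28, hr, Bo, 11), (Ivy, 1990, 28, hr, Kim, 33), (Ivy, 1990, 28, hr, Vic, 33), (Ivy, 1990, 28, hr, Wes, 4), (Ivy, 2008, 27, x2, Bo, 11), (Ivy, 2008, 27, x2, Kim, 33), (Ivy, 2008, 27, x2, Vic, 33), (Ivy, 2008, 27, x2, Wes, 4), (Ivy, 2023, 4, x2, Bo, 11), (Ivy, 2023, 4, x2, Kim, 33), (Ivy, 2023, 4, x2, Vic, 33), (Ivy, 2023, 4, x2, Wes, 4), (Quin, 1985, 24, p3, Fay, 11), (Quin, 1985, 24, p3, Ned, 8), (Quin, 1985, 24, p3, Uma, 25), (Quin, 1989, 17, qa, Fay, 11), (Quin, 1989, 17, qa, Ned, 8), (Quin, 1989, 17, qa, Uma, 25), (Quin, 1992, 9, k2, Fay, 11), (Quin, 1992, 9, k2, Ned, 8), (Quin, 1992, 9, k2, Uma, 25), (Quin, 2000, 19, law, Fay, 11), (Quin, 2000, 19, law, Ned, 8), (Quin, 2000, 19, law, Uma, 25)}
(Author ⋈ Loan) ⋈ Member (natural join on bid): {(Ivy, 1990, 28, hr, Bo, 11, Orion, 11), (Ivy, 1990, 28, hr, Wes, 4, Alpha, 29), (Ivy, 2008, 27, x2, Bo, 11, Orion, 11), (Ivy, 2008, 27, x2, Wes, 4, Alpha, 29), (Ivy, 2023, 4, x2, Bo, 11, Orion, 11), (Ivy, 2023, 4, x2, Wes, 4, Alpha, 29), (Quin, 1985, 24, p3, Fay, 11, Orion, 11), (Quin, 1989, 17, qa, Fay, 11, Orion, 11), (Quin, 1992, 9, k2, Fay, 11, Orion, 11), (Quin, 2000, 19, law, Fay, 11, Orion, 11)}
π[aname, genre, mname, mid, bid, aid]: project onto (aname, genre, mname, mid, bid, aid) → {(Ivy, hr, Bo, 11, 11, 28), (Ivy, hr, Wes, 29, 4, 28), (Ivy, x2, Bo, 11, 11, 27), (Ivy, x2, Bo, 11, 11, 4), (Ivy, x2, Wes, 29, 4, 27), (Ivy, x2, Wes, 29, 4, 4), (Quin, k2, Fay, 11, 11, 9), (Quin, law, Fay, 11, 11, 19), (Quin, p3, Fay, 11, 11, 24), (Quin, qa, Fay, 11, 11, 17)}
σ[aname ≠ Quin]: keep tuples satisfying aname ≠ Quin → {(Ivy, hr, Bo, 11, 11, 28), (Ivy, hr, Wes, 29, 4, 28), (Ivy, x2, Bo, 11, 11, 27), (Ivy, x2, Bo, 11, 11, 4), (Ivy, x2, Wes, 29, 4, 27), (Ivy, x2, Wes, 29, 4, 4)}
π[bid, aid]: project onto (bid, aid) → {(11, 27), (11, 28), (11, 4), (4, 27), (4, 28), (4, 4)}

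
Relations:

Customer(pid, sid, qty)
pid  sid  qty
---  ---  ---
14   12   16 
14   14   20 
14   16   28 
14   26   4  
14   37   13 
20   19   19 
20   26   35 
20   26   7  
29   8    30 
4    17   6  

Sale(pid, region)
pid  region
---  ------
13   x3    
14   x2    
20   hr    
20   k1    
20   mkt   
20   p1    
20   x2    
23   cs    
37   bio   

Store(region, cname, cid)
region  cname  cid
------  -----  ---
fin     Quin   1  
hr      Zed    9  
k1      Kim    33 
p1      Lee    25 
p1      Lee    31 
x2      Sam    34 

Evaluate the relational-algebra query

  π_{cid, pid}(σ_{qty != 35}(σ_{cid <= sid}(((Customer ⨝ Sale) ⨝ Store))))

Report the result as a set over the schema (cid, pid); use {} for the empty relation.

{(25, 20), (34, 14), (9, 20)}

Natural join on pid: {(14, 12, 16, x2), (14, 14, 20, x2), (14, 16, 28, x2), (14, 26, 4, x2), (14, 37, 13, x2), (20, 19, 19, hr), (20, 19, 19, k1), (20, 19, 19, mkt), (20, 19, 19, p1), (20, 19, 19, x2), (20, 26, 35, hr), (20, 26, 35, k1), (20, 26, 35, mkt), (20, 26, 35, p1), (20, 26, 35, x2), (20, 26, 7, hr), (20, 26, 7, k1), (20, 26, 7, mkt), (20, 26, 7, p1), (20, 26, 7, x2)}
Natural join on region: {(14, 12, 16, x2, Sam, 34), (14, 14, 20, x2, Sam, 34), (14, 16, 28, x2, Sam, 34), (14, 26, 4, x2, Sam, 34), (14, 37, 13, x2, Sam, 34), (20, 19, 19, hr, Zed, 9), (20, 19, 19, k1, Kim, 33), (20, 19, 19, p1, Lee, 25), (20, 19, 19, p1, Lee, 31), (20, 19, 19, x2, Sam, 34), (20, 26, 35, hr, Zed, 9), (20, 26, 35, k1, Kim, 33), (20, 26, 35, p1, Lee, 25), (20, 26, 35, p1, Lee, 31), (20, 26, 35, x2, Sam, 34), (20, 26, 7, hr, Zed, 9), (20, 26, 7, k1, Kim, 33), (20, 26, 7, p1, Lee, 25), (20, 26, 7, p1, Lee, 31), (20, 26, 7, x2, Sam, 34)}
Filtering on cid <= sid leaves {(14, 37, 13, x2, Sam, 34), (20, 19, 19, hr, Zed, 9), (20, 26, 35, hr, Zed, 9), (20, 26, 35, p1, Lee, 25), (20, 26, 7, hr, Zed, 9), (20, 26, 7, p1, Lee, 25)}.
Filtering on qty != 35 leaves {(14, 37, 13, x2, Sam, 34), (20, 19, 19, hr, Zed, 9), (20, 26, 7, hr, Zed, 9), (20, 26, 7, p1, Lee, 25)}.
Keep only column(s) cid, pid (1 duplicate(s) eliminated): {(25, 20), (34, 14), (9, 20)}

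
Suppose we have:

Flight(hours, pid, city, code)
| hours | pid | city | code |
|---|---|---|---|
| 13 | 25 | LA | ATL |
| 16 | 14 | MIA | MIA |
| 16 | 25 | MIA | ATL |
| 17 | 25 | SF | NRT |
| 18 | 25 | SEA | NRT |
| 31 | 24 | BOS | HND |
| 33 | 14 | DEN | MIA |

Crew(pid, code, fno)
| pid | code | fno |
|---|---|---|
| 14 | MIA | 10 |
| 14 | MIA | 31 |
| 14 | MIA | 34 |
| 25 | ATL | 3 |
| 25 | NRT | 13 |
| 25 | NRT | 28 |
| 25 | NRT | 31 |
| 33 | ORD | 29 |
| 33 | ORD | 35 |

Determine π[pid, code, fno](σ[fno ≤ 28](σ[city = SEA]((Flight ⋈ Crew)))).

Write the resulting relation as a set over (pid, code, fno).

Flight ⋈ Crew (natural join on pid, code): {(13, 25, LA, ATL, 3), (16, 14, MIA, MIA, 10), (16, 14, MIA, MIA, 31), (16, 14, MIA, MIA, 34), (16, 25, MIA, ATL, 3), (17, 25, SF, NRT, 13), (17, 25, SF, NRT, 28), (17, 25, SF, NRT, 31), (18, 25, SEA, NRT, 13), (18, 25, SEA, NRT, 28), (18, 25, SEA, NRT, 31), (33, 14, DEN, MIA, 10), (33, 14, DEN, MIA, 31), (33, 14, DEN, MIA, 34)}
σ[city = SEA]: keep tuples satisfying city = SEA → {(18, 25, SEA, NRT, 13), (18, 25, SEA, NRT, 28), (18, 25, SEA, NRT, 31)}
σ[fno ≤ 28]: keep tuples satisfying fno ≤ 28 → {(18, 25, SEA, NRT, 13), (18, 25, SEA, NRT, 28)}
π_{pid, code, fno} gives {(25, NRT, 13), (25, NRT, 28)}.

{(25, NRT, 13), (25, NRT, 28)}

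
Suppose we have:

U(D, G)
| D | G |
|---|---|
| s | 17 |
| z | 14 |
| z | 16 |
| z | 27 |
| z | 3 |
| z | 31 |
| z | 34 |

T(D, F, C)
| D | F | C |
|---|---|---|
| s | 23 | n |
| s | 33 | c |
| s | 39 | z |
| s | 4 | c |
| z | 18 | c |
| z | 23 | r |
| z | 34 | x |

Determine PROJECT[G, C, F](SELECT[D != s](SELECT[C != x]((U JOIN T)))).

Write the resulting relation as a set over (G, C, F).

Natural join on D: {(s, 17, 23, n), (s, 17, 33, c), (s, 17, 39, z), (s, 17, 4, c), (z, 14, 18, c), (z, 14, 23, r), (z, 14, 34, x), (z, 16, 18, c), (z, 16, 23, r), (z, 16, 34, x), (z, 27, 18, c), (z, 27, 23, r), (z, 27, 34, x), (z, 3, 18, c), (z, 3, 23, r), (z, 3, 34, x), (z, 31, 18, c), (z, 31, 23, r), (z, 31, 34, x), (z, 34, 18, c), (z, 34, 23, r), (z, 34, 34, x)}
Apply σ_{C != x}; surviving tuples: {(s, 17, 23, n), (s, 17, 33, c), (s, 17, 39, z), (s, 17, 4, c), (z, 14, 18, c), (z, 14, 23, r), (z, 16, 18, c), (z, 16, 23, r), (z, 27, 18, c), (z, 27, 23, r), (z, 3, 18, c), (z, 3, 23, r), (z, 31, 18, c), (z, 31, 23, r), (z, 34, 18, c), (z, 34, 23, r)}
Apply σ_{D != s}; surviving tuples: {(z, 14, 18, c), (z, 14, 23, r), (z, 16, 18, c), (z, 16, 23, r), (z, 27, 18, c), (z, 27, 23, r), (z, 3, 18, c), (z, 3, 23, r), (z, 31, 18, c), (z, 31, 23, r), (z, 34, 18, c), (z, 34, 23, r)}
π[G, C, F]: project onto (G, C, F) → {(14, c, 18), (14, r, 23), (16, c, 18), (16, r, 23), (27, c, 18), (27, r, 23), (3, c, 18), (3, r, 23), (31, c, 18), (31, r, 23), (34, c, 18), (34, r, 23)}

{(14, c, 18), (14, r, 23), (16, c, 18), (16, r, 23), (27, c, 18), (27, r, 23), (3, c, 18), (3, r, 23), (31, c, 18), (31, r, 23), (34, c, 18), (34, r, 23)}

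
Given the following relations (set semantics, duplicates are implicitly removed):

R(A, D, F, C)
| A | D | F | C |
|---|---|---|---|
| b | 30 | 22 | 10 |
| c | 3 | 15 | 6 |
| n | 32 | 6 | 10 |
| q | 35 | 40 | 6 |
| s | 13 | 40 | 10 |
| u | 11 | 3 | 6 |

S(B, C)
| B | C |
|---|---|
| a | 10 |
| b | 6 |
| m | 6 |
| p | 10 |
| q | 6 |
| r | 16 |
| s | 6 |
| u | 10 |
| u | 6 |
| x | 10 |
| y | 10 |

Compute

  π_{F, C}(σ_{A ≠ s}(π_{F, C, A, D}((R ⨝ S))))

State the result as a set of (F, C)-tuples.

Natural join on C: {(b, 30, 22, 10, a), (b, 30, 22, 10, p), (b, 30, 22, 10, u), (b, 30, 22, 10, x), (b, 30, 22, 10, y), (c, 3, 15, 6, b), (c, 3, 15, 6, m), (c, 3, 15, 6, q), (c, 3, 15, 6, s), (c, 3, 15, 6, u), (n, 32, 6, 10, a), (n, 32, 6, 10, p), (n, 32, 6, 10, u), (n, 32, 6, 10, x), (n, 32, 6, 10, y), (q, 35, 40, 6, b), (q, 35, 40, 6, m), (q, 35, 40, 6, q), (q, 35, 40, 6, s), (q, 35, 40, 6, u), (s, 13, 40, 10, a), (s, 13, 40, 10, p), (s, 13, 40, 10, u), (s, 13, 40, 10, x), (s, 13, 40, 10, y), (u, 11, 3, 6, b), (u, 11, 3, 6, m), (u, 11, 3, 6, q), (u, 11, 3, 6, s), (u, 11, 3, 6, u)}
π[F, C, A, D]: project onto (F, C, A, D) (24 duplicate(s) eliminated) → {(15, 6, c, 3), (22, 10, b, 30), (3, 6, u, 11), (40, 10, s, 13), (40, 6, q, 35), (6, 10, n, 32)}
σ[A ≠ s]: keep tuples satisfying A ≠ s → {(15, 6, c, 3), (22, 10, b, 30), (3, 6, u, 11), (40, 6, q, 35), (6, 10, n, 32)}
π[F, C]: project onto (F, C) → {(15, 6), (22, 10), (3, 6), (40, 6), (6, 10)}

{(15, 6), (22, 10), (3, 6), (40, 6), (6, 10)}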